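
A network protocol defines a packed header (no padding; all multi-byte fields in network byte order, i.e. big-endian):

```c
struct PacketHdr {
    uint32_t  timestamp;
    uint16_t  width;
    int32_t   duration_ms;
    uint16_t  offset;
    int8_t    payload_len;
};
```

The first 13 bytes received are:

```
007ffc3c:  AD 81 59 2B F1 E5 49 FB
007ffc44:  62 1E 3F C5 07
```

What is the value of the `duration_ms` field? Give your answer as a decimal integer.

`duration_ms` follows `timestamp` (4 B), `width` (2 B), so it starts at offset 4 + 2 = 6 and occupies 4 bytes.
Bytes at offsets 6..9: 49 FB 62 1E.
Big-endian stores the most-significant byte at the lowest address.
The bytes are already most-significant first: 0x49FB621E.
0x49FB621E = 1241211422.

1241211422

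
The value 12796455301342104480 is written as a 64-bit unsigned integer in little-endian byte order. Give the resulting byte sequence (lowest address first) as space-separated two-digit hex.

A0 0B A9 4C 4C 24 96 B1

12796455301342104480 in hexadecimal, padded to 64 bits, is 0xB196244C4CA90BA0.
Split into bytes (most-significant first): B1 96 24 4C 4C A9 0B A0.
Little-endian: lowest address holds the least-significant byte.
So at ascending addresses the bytes are A0 0B A9 4C 4C 24 96 B1.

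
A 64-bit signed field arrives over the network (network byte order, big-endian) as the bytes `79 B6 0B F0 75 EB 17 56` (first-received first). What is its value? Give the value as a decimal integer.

8770210451749017430

In big-endian order the high byte comes first in memory.
The bytes are already most-significant first: 0x79B60BF075EB1756.
0x79B60BF075EB1756 = 8770210451749017430.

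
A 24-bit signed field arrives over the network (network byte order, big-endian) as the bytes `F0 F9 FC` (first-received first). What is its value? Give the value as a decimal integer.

-984580

Big-endian: lowest address holds the most-significant byte.
The bytes are already most-significant first: 0xF0F9FC.
Top bit is set, so as a signed 24-bit value this is 0xF0F9FC − 2^24 = -984580.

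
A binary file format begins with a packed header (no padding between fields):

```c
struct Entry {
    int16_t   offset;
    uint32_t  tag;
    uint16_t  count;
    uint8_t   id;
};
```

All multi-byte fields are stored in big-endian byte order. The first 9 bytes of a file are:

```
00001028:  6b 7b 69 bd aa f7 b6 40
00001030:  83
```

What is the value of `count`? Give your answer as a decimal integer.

`count` follows `offset` (2 B), `tag` (4 B), so it starts at offset 2 + 4 = 6 and occupies 2 bytes.
Bytes at offsets 6..7: B6 40.
Big-endian stores the most-significant byte at the lowest address.
The bytes are already most-significant first: 0xB640.
0xB640 = 46656.

46656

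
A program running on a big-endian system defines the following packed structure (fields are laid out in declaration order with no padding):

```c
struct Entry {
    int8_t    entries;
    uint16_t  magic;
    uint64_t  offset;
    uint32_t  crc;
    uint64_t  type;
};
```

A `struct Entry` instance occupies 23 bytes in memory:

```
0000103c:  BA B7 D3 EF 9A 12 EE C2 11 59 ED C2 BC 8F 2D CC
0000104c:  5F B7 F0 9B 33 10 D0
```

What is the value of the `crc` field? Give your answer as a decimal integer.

`crc` follows `entries` (1 B), `magic` (2 B), `offset` (8 B), so it starts at offset 1 + 2 + 8 = 11 and occupies 4 bytes.
Bytes at offsets 11..14: C2 BC 8F 2D.
Big-endian: lowest address holds the most-significant byte.
The bytes are already most-significant first: 0xC2BC8F2D.
0xC2BC8F2D = 3267137325.

3267137325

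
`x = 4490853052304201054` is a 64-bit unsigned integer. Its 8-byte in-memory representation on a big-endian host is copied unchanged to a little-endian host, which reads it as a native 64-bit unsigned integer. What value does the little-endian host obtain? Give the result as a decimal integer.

6779345400101294654

4490853052304201054 in 64-bit hexadecimal is 0x3E52B70EB912155E.
Stored big-endian, the bytes at ascending addresses are 3E 52 B7 0E B9 12 15 5E.
Read back as little-endian, the first byte is least significant, giving 0x5E1512B90EB7523E.
0x5E1512B90EB7523E = 6779345400101294654.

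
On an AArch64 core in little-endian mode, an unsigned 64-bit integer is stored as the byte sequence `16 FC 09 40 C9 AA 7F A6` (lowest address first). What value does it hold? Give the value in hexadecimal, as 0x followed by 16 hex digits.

Little-endian: lowest address holds the least-significant byte.
Reassemble most-significant byte first: A6 7F AA C9 40 09 FC 16 → 0xA67FAAC94009FC16.

0xA67FAAC94009FC16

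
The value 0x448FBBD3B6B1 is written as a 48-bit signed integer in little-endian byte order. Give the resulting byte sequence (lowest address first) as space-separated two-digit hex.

Split into bytes (most-significant first): 44 8F BB D3 B6 B1.
In little-endian order the low byte comes first in memory.
So at ascending addresses the bytes are B1 B6 D3 BB 8F 44.

B1 B6 D3 BB 8F 44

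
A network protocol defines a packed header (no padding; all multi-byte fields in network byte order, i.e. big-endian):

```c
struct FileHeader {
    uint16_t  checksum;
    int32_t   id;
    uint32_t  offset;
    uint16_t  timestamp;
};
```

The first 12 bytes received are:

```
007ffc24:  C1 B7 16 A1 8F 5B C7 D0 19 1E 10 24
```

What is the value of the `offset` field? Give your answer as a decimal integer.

3352303902

`offset` follows `checksum` (2 B), `id` (4 B), so it starts at offset 2 + 4 = 6 and occupies 4 bytes.
Bytes at offsets 6..9: C7 D0 19 1E.
Big-endian: lowest address holds the most-significant byte.
The bytes are already most-significant first: 0xC7D0191E.
0xC7D0191E = 3352303902.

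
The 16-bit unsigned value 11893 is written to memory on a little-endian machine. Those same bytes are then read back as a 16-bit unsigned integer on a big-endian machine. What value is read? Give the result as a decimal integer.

11893 in 16-bit hexadecimal is 0x2E75.
Stored little-endian, the bytes at ascending addresses are 75 2E.
Read back as big-endian, the last byte is least significant, giving 0x752E.
0x752E = 29998.

29998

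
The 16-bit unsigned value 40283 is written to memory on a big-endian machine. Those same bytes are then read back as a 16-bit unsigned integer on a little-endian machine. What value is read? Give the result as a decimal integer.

40283 in 16-bit hexadecimal is 0x9D5B.
Stored big-endian, the bytes at ascending addresses are 9D 5B.
Read back as little-endian, the first byte is least significant, giving 0x5B9D.
0x5B9D = 23453.

23453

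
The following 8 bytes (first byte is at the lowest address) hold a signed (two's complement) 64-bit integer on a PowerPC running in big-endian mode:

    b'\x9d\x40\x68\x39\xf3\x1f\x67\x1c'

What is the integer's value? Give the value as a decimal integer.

Big-endian stores the most-significant byte at the lowest address.
The bytes are already most-significant first: 0x9D406839F31F671C.
Top bit is set, so as a signed 64-bit value this is 0x9D406839F31F671C − 2^64 = -7115572813144037604.

-7115572813144037604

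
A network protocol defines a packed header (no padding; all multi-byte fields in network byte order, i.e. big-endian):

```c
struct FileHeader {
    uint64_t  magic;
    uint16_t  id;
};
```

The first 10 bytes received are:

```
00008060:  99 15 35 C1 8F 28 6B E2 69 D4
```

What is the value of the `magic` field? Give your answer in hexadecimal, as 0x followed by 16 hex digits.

`magic` is the first field, at byte offset 0, occupying 8 bytes.
Bytes at offsets 0..7: 99 15 35 C1 8F 28 6B E2.
Big-endian: lowest address holds the most-significant byte.
The bytes are already most-significant first: 0x991535C18F286BE2.

0x991535C18F286BE2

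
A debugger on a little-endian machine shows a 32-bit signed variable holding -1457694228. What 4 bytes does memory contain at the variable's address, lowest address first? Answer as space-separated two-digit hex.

EC 59 1D A9

Two's complement of -1457694228 in 32 bits: 1457694228 = 0x56E2A614; invert → 0xA91D59EB; add 1 → 0xA91D59EC.
Split into bytes (most-significant first): A9 1D 59 EC.
Little-endian: lowest address holds the least-significant byte.
So at ascending addresses the bytes are EC 59 1D A9.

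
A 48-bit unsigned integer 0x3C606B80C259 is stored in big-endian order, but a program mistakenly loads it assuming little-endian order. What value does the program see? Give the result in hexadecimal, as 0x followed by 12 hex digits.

0x59C2806B603C

Stored big-endian, the bytes at ascending addresses are 3C 60 6B 80 C2 59.
Read back as little-endian, the first byte is least significant, giving 0x59C2806B603C.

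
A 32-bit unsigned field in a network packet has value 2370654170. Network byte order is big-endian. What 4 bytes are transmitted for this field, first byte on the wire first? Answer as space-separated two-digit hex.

2370654170 in hexadecimal, padded to 32 bits, is 0x8D4D4FDA.
Split into bytes (most-significant first): 8D 4D 4F DA.
Big-endian stores the most-significant byte at the lowest address.
So the memory order matches the most-significant-first order: 8D 4D 4F DA.

8D 4D 4F DA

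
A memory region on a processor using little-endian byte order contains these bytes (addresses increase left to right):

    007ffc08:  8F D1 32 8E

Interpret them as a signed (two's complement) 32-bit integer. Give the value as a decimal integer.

-1909272177

Little-endian stores the least-significant byte at the lowest address.
Reassemble most-significant byte first: 8E 32 D1 8F → 0x8E32D18F.
Top bit is set, so as a signed 32-bit value this is 0x8E32D18F − 2^32 = -1909272177.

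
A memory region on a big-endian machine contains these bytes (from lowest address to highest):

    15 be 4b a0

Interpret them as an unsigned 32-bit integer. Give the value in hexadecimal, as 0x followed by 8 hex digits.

Big-endian: lowest address holds the most-significant byte.
The bytes are already most-significant first: 0x15BE4BA0.

0x15BE4BA0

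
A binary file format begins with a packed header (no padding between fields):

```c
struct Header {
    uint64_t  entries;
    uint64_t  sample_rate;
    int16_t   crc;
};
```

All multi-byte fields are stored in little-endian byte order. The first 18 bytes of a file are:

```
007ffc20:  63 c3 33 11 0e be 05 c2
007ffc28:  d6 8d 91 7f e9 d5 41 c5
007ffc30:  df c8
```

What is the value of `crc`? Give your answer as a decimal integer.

`crc` follows `entries` (8 B), `sample_rate` (8 B), so it starts at offset 8 + 8 = 16 and occupies 2 bytes.
Bytes at offsets 16..17: DF C8.
Little-endian stores the least-significant byte at the lowest address.
Reassemble most-significant byte first: C8 DF → 0xC8DF.
Top bit is set, so as a signed 16-bit value this is 0xC8DF − 2^16 = -14113.

-14113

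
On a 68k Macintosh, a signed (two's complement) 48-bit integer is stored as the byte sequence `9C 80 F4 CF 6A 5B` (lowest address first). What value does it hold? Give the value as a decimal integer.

-109397299729829

In big-endian order the high byte comes first in memory.
The bytes are already most-significant first: 0x9C80F4CF6A5B.
Top bit is set, so as a signed 48-bit value this is 0x9C80F4CF6A5B − 2^48 = -109397299729829.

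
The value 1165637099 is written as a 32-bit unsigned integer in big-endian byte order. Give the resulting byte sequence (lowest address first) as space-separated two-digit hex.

45 7A 35 EB

1165637099 in hexadecimal, padded to 32 bits, is 0x457A35EB.
Split into bytes (most-significant first): 45 7A 35 EB.
Big-endian: lowest address holds the most-significant byte.
So the memory order matches the most-significant-first order: 45 7A 35 EB.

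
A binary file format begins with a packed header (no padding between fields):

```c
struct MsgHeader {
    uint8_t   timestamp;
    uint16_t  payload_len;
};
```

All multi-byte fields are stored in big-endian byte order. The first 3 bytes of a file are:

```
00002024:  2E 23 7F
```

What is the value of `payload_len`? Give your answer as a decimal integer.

`payload_len` follows `timestamp` (1 byte), so it starts at byte offset 1 and occupies 2 bytes.
Bytes at offsets 1..2: 23 7F.
In big-endian order the high byte comes first in memory.
The bytes are already most-significant first: 0x237F.
0x237F = 9087.

9087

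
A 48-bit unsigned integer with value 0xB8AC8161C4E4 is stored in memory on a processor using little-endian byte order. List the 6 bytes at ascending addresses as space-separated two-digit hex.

Split into bytes (most-significant first): B8 AC 81 61 C4 E4.
Little-endian: lowest address holds the least-significant byte.
So at ascending addresses the bytes are E4 C4 61 81 AC B8.

E4 C4 61 81 AC B8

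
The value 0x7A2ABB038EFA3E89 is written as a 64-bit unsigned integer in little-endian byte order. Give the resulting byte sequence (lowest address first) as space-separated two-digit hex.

Split into bytes (most-significant first): 7A 2A BB 03 8E FA 3E 89.
Little-endian stores the least-significant byte at the lowest address.
So at ascending addresses the bytes are 89 3E FA 8E 03 BB 2A 7A.

89 3E FA 8E 03 BB 2A 7A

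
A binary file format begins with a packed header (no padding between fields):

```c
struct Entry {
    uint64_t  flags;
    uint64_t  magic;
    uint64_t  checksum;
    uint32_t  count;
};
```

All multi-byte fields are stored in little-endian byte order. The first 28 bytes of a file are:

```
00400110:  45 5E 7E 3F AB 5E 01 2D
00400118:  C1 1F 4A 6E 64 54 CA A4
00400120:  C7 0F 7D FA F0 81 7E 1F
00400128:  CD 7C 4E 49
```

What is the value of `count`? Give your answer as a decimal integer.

`count` follows `flags` (8 B), `magic` (8 B), `checksum` (8 B), so it starts at offset 8 + 8 + 8 = 24 and occupies 4 bytes.
Bytes at offsets 24..27: CD 7C 4E 49.
Little-endian stores the least-significant byte at the lowest address.
Reassemble most-significant byte first: 49 4E 7C CD → 0x494E7CCD.
0x494E7CCD = 1229880525.

1229880525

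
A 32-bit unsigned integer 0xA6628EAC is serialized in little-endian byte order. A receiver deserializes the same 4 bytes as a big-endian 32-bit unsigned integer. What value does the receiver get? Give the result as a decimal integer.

Stored little-endian, the bytes at ascending addresses are AC 8E 62 A6.
Read back as big-endian, the last byte is least significant, giving 0xAC8E62A6.
0xAC8E62A6 = 2895012518.

2895012518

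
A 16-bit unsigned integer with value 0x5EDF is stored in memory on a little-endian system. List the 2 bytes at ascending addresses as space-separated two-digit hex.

DF 5E

Split into bytes (most-significant first): 5E DF.
Little-endian: lowest address holds the least-significant byte.
So at ascending addresses the bytes are DF 5E.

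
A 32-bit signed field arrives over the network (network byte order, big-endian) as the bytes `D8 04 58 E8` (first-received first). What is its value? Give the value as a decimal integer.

-670803736

Big-endian: lowest address holds the most-significant byte.
The bytes are already most-significant first: 0xD80458E8.
Top bit is set, so as a signed 32-bit value this is 0xD80458E8 − 2^32 = -670803736.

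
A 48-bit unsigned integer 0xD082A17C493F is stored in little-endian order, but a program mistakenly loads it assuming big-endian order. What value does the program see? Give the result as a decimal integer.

69584856122064

Stored little-endian, the bytes at ascending addresses are 3F 49 7C A1 82 D0.
Read back as big-endian, the last byte is least significant, giving 0x3F497CA182D0.
0x3F497CA182D0 = 69584856122064.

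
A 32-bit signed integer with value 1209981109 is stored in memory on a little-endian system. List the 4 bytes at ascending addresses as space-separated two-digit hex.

B5 D8 1E 48

1209981109 in hexadecimal, padded to 32 bits, is 0x481ED8B5.
Split into bytes (most-significant first): 48 1E D8 B5.
Little-endian: lowest address holds the least-significant byte.
So at ascending addresses the bytes are B5 D8 1E 48.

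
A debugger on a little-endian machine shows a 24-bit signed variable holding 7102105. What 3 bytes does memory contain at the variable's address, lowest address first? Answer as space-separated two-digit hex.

99 5E 6C

7102105 in hexadecimal, padded to 24 bits, is 0x6C5E99.
Split into bytes (most-significant first): 6C 5E 99.
Little-endian stores the least-significant byte at the lowest address.
So at ascending addresses the bytes are 99 5E 6C.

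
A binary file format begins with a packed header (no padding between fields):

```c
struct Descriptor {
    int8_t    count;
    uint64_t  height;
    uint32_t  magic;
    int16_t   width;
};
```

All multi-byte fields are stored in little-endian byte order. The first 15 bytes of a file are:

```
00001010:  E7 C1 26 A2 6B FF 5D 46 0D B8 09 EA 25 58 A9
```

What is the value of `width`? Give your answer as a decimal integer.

`width` follows `count` (1 B), `height` (8 B), `magic` (4 B), so it starts at offset 1 + 8 + 4 = 13 and occupies 2 bytes.
Bytes at offsets 13..14: 58 A9.
Little-endian: lowest address holds the least-significant byte.
Reassemble most-significant byte first: A9 58 → 0xA958.
Top bit is set, so as a signed 16-bit value this is 0xA958 − 2^16 = -22184.

-22184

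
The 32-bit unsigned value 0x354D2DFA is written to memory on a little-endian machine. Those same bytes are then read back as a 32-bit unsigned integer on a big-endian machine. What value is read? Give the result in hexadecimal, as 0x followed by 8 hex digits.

Stored little-endian, the bytes at ascending addresses are FA 2D 4D 35.
Read back as big-endian, the last byte is least significant, giving 0xFA2D4D35.

0xFA2D4D35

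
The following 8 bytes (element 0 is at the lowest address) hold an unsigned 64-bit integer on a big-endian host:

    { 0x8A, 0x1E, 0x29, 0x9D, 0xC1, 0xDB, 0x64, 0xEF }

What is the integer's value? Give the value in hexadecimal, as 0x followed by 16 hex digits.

Big-endian: lowest address holds the most-significant byte.
The bytes are already most-significant first: 0x8A1E299DC1DB64EF.

0x8A1E299DC1DB64EF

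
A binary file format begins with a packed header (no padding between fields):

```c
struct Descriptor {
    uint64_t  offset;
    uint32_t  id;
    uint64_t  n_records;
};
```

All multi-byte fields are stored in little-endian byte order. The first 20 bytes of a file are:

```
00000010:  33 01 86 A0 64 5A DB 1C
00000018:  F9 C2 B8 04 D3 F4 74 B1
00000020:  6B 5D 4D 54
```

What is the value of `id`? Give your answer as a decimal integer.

`id` follows `offset` (8 bytes), so it starts at byte offset 8 and occupies 4 bytes.
Bytes at offsets 8..11: F9 C2 B8 04.
Little-endian stores the least-significant byte at the lowest address.
Reassemble most-significant byte first: 04 B8 C2 F9 → 0x04B8C2F9.
0x04B8C2F9 = 79217401.

79217401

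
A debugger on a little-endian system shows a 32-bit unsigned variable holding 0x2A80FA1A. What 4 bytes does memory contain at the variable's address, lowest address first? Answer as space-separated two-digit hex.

Split into bytes (most-significant first): 2A 80 FA 1A.
Little-endian: lowest address holds the least-significant byte.
So at ascending addresses the bytes are 1A FA 80 2A.

1A FA 80 2A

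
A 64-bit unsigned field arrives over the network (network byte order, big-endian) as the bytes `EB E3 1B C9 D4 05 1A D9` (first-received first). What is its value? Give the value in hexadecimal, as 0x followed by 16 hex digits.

0xEBE31BC9D4051AD9

Big-endian stores the most-significant byte at the lowest address.
The bytes are already most-significant first: 0xEBE31BC9D4051AD9.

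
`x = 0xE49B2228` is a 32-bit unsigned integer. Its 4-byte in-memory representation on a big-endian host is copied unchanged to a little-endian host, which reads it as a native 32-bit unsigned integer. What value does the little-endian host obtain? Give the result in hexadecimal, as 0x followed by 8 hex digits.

Stored big-endian, the bytes at ascending addresses are E4 9B 22 28.
Read back as little-endian, the first byte is least significant, giving 0x28229BE4.

0x28229BE4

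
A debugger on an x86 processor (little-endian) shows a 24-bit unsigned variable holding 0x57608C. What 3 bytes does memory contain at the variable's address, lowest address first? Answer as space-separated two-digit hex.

Split into bytes (most-significant first): 57 60 8C.
Little-endian: lowest address holds the least-significant byte.
So at ascending addresses the bytes are 8C 60 57.

8C 60 57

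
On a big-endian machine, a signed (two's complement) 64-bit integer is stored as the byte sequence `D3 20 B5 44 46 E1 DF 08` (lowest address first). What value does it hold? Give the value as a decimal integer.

-3233385227600404728

In big-endian order the high byte comes first in memory.
The bytes are already most-significant first: 0xD320B54446E1DF08.
Top bit is set, so as a signed 64-bit value this is 0xD320B54446E1DF08 − 2^64 = -3233385227600404728.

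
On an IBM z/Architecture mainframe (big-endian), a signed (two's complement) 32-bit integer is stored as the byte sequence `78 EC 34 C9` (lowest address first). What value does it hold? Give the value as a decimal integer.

Big-endian: lowest address holds the most-significant byte.
The bytes are already most-significant first: 0x78EC34C9.
0x78EC34C9 = 2028745929.

2028745929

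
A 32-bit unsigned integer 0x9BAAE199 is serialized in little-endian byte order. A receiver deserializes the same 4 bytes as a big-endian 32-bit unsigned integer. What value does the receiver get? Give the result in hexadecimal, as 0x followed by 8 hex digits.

0x99E1AA9B

Stored little-endian, the bytes at ascending addresses are 99 E1 AA 9B.
Read back as big-endian, the last byte is least significant, giving 0x99E1AA9B.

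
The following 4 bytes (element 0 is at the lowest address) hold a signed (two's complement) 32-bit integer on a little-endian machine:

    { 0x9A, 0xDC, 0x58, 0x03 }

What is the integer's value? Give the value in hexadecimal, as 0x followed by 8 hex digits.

Little-endian stores the least-significant byte at the lowest address.
Reassemble most-significant byte first: 03 58 DC 9A → 0x0358DC9A.

0x0358DC9A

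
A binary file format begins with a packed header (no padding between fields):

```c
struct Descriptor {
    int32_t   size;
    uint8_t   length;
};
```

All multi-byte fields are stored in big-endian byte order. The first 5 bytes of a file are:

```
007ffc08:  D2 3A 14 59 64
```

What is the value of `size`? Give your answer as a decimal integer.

-767945639

`size` is the first field, at byte offset 0, occupying 4 bytes.
Bytes at offsets 0..3: D2 3A 14 59.
In big-endian order the high byte comes first in memory.
The bytes are already most-significant first: 0xD23A1459.
Top bit is set, so as a signed 32-bit value this is 0xD23A1459 − 2^32 = -767945639.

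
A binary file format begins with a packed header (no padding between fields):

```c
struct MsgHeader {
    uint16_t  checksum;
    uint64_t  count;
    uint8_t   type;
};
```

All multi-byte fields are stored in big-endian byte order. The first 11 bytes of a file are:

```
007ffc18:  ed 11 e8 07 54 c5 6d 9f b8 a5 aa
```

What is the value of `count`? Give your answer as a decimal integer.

`count` follows `checksum` (2 bytes), so it starts at byte offset 2 and occupies 8 bytes.
Bytes at offsets 2..9: E8 07 54 C5 6D 9F B8 A5.
Big-endian stores the most-significant byte at the lowest address.
The bytes are already most-significant first: 0xE80754C56D9FB8A5.
0xE80754C56D9FB8A5 = 16719425348560730277.

16719425348560730277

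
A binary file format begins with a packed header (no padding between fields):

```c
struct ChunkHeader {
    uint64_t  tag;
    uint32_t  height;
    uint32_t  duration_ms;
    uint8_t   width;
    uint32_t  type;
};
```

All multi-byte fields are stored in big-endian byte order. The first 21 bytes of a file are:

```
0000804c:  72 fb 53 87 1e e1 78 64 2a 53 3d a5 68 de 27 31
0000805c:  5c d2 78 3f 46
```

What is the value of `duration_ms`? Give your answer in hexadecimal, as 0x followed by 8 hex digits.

0x68DE2731

`duration_ms` follows `tag` (8 B), `height` (4 B), so it starts at offset 8 + 4 = 12 and occupies 4 bytes.
Bytes at offsets 12..15: 68 DE 27 31.
Big-endian stores the most-significant byte at the lowest address.
The bytes are already most-significant first: 0x68DE2731.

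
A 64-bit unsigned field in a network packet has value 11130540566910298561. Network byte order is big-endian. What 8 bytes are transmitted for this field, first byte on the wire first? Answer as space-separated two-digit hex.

9A 77 9F AC 68 C3 69 C1

11130540566910298561 in hexadecimal, padded to 64 bits, is 0x9A779FAC68C369C1.
Split into bytes (most-significant first): 9A 77 9F AC 68 C3 69 C1.
In big-endian order the high byte comes first in memory.
So the memory order matches the most-significant-first order: 9A 77 9F AC 68 C3 69 C1.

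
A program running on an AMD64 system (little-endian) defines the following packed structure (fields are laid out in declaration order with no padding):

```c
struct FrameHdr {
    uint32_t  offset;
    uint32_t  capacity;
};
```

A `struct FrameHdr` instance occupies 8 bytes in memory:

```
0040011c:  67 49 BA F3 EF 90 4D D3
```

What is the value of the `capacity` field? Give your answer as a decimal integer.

3545075951

`capacity` follows `offset` (4 bytes), so it starts at byte offset 4 and occupies 4 bytes.
Bytes at offsets 4..7: EF 90 4D D3.
Little-endian stores the least-significant byte at the lowest address.
Reassemble most-significant byte first: D3 4D 90 EF → 0xD34D90EF.
0xD34D90EF = 3545075951.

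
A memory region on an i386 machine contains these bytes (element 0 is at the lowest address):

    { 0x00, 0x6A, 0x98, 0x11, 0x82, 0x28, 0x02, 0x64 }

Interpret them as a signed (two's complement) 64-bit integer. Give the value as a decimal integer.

Little-endian: lowest address holds the least-significant byte.
Reassemble most-significant byte first: 64 02 28 82 11 98 6A 00 → 0x6402288211986A00.
0x6402288211986A00 = 7206366892852275712.

7206366892852275712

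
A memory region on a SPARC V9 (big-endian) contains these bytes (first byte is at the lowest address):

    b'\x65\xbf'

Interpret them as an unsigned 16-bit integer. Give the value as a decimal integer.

26047

Big-endian: lowest address holds the most-significant byte.
The bytes are already most-significant first: 0x65BF.
0x65BF = 26047.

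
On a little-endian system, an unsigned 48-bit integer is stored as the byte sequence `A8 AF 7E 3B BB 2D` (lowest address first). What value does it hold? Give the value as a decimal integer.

Little-endian stores the least-significant byte at the lowest address.
Reassemble most-significant byte first: 2D BB 3B 7E AF A8 → 0x2DBB3B7EAFA8.
0x2DBB3B7EAFA8 = 50282180292520.

50282180292520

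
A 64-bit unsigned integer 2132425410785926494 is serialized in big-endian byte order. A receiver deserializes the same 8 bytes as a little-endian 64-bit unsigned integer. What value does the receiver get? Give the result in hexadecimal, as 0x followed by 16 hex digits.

0x5E5DE9EF9CE5971D

2132425410785926494 in 64-bit hexadecimal is 0x1D97E59CEFE95D5E.
Stored big-endian, the bytes at ascending addresses are 1D 97 E5 9C EF E9 5D 5E.
Read back as little-endian, the first byte is least significant, giving 0x5E5DE9EF9CE5971D.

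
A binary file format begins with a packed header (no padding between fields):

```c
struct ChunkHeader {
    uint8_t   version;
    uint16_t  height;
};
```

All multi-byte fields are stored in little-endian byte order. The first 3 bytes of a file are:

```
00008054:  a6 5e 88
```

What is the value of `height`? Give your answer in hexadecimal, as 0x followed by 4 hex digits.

0x885E

`height` follows `version` (1 byte), so it starts at byte offset 1 and occupies 2 bytes.
Bytes at offsets 1..2: 5E 88.
Little-endian stores the least-significant byte at the lowest address.
Reassemble most-significant byte first: 88 5E → 0x885E.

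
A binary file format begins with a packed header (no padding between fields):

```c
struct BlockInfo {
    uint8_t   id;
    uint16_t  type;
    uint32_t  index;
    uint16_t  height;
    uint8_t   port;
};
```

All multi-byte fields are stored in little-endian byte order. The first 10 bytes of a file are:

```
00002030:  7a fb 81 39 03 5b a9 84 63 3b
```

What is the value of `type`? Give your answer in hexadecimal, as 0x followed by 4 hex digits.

`type` follows `id` (1 byte), so it starts at byte offset 1 and occupies 2 bytes.
Bytes at offsets 1..2: FB 81.
Little-endian: lowest address holds the least-significant byte.
Reassemble most-significant byte first: 81 FB → 0x81FB.

0x81FB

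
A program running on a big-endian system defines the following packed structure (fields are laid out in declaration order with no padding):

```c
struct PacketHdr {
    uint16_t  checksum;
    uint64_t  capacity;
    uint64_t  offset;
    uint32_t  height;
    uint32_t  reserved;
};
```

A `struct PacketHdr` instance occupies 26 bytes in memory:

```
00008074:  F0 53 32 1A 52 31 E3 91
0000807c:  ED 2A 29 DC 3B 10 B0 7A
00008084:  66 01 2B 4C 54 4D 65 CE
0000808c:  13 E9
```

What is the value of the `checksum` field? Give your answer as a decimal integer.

`checksum` is the first field, at byte offset 0, occupying 2 bytes.
Bytes at offsets 0..1: F0 53.
Big-endian: lowest address holds the most-significant byte.
The bytes are already most-significant first: 0xF053.
0xF053 = 61523.

61523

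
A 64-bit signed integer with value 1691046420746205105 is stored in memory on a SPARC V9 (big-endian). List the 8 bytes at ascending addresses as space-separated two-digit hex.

17 77 CD C2 97 45 F7 B1

1691046420746205105 in hexadecimal, padded to 64 bits, is 0x1777CDC29745F7B1.
Split into bytes (most-significant first): 17 77 CD C2 97 45 F7 B1.
Big-endian stores the most-significant byte at the lowest address.
So the memory order matches the most-significant-first order: 17 77 CD C2 97 45 F7 B1.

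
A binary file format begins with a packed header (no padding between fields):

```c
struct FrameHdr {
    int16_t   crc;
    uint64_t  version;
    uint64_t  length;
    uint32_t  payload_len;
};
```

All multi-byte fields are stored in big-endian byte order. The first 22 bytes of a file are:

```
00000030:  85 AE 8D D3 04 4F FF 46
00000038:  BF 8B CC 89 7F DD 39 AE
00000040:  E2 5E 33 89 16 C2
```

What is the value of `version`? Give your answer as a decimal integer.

10219516721065541515

`version` follows `crc` (2 bytes), so it starts at byte offset 2 and occupies 8 bytes.
Bytes at offsets 2..9: 8D D3 04 4F FF 46 BF 8B.
Big-endian stores the most-significant byte at the lowest address.
The bytes are already most-significant first: 0x8DD3044FFF46BF8B.
0x8DD3044FFF46BF8B = 10219516721065541515.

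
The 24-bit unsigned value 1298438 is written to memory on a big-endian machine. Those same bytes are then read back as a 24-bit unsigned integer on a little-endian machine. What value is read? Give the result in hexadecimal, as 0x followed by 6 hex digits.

0x06D013

1298438 in 24-bit hexadecimal is 0x13D006.
Stored big-endian, the bytes at ascending addresses are 13 D0 06.
Read back as little-endian, the first byte is least significant, giving 0x06D013.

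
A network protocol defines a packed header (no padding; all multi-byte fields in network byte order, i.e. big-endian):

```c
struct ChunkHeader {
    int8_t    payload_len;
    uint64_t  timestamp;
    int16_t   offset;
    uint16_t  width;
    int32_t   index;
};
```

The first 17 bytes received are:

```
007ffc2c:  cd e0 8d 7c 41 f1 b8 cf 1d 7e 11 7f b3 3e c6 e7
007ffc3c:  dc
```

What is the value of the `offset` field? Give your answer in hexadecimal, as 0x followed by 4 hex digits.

`offset` follows `payload_len` (1 B), `timestamp` (8 B), so it starts at offset 1 + 8 = 9 and occupies 2 bytes.
Bytes at offsets 9..10: 7E 11.
In big-endian order the high byte comes first in memory.
The bytes are already most-significant first: 0x7E11.

0x7E11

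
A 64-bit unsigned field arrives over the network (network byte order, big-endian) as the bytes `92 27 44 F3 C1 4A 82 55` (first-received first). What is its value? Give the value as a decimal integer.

10531462067339821653

In big-endian order the high byte comes first in memory.
The bytes are already most-significant first: 0x922744F3C14A8255.
0x922744F3C14A8255 = 10531462067339821653.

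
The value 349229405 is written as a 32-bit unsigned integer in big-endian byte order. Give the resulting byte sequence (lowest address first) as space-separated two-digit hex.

349229405 in hexadecimal, padded to 32 bits, is 0x14D0D15D.
Split into bytes (most-significant first): 14 D0 D1 5D.
In big-endian order the high byte comes first in memory.
So the memory order matches the most-significant-first order: 14 D0 D1 5D.

14 D0 D1 5D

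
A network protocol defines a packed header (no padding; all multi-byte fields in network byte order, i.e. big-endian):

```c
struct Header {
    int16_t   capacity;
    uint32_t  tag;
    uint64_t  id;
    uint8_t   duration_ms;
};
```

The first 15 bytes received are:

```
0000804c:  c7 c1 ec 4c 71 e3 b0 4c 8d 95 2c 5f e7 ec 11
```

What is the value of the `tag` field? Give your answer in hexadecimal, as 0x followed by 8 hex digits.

`tag` follows `capacity` (2 bytes), so it starts at byte offset 2 and occupies 4 bytes.
Bytes at offsets 2..5: EC 4C 71 E3.
Big-endian: lowest address holds the most-significant byte.
The bytes are already most-significant first: 0xEC4C71E3.

0xEC4C71E3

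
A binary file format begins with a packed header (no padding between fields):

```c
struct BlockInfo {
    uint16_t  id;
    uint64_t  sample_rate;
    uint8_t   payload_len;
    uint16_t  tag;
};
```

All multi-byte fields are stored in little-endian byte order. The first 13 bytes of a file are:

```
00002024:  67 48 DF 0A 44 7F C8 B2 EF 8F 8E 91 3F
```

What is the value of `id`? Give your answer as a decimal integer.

18535

`id` is the first field, at byte offset 0, occupying 2 bytes.
Bytes at offsets 0..1: 67 48.
In little-endian order the low byte comes first in memory.
Reassemble most-significant byte first: 48 67 → 0x4867.
0x4867 = 18535.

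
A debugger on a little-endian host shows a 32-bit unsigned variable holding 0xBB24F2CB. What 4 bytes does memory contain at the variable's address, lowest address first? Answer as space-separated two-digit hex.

Split into bytes (most-significant first): BB 24 F2 CB.
In little-endian order the low byte comes first in memory.
So at ascending addresses the bytes are CB F2 24 BB.

CB F2 24 BB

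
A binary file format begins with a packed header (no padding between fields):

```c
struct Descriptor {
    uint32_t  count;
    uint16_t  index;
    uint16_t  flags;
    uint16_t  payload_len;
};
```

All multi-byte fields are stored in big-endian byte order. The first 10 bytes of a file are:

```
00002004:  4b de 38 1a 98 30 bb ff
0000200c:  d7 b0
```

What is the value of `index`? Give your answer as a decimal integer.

`index` follows `count` (4 bytes), so it starts at byte offset 4 and occupies 2 bytes.
Bytes at offsets 4..5: 98 30.
Big-endian: lowest address holds the most-significant byte.
The bytes are already most-significant first: 0x9830.
0x9830 = 38960.

38960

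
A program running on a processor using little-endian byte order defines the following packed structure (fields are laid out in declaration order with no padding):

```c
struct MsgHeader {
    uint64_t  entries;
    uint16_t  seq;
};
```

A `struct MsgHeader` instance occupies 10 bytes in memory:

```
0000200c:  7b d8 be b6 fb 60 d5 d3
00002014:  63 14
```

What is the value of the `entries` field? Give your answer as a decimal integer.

`entries` is the first field, at byte offset 0, occupying 8 bytes.
Bytes at offsets 0..7: 7B D8 BE B6 FB 60 D5 D3.
Little-endian stores the least-significant byte at the lowest address.
Reassemble most-significant byte first: D3 D5 60 FB B6 BE D8 7B → 0xD3D560FBB6BED87B.
0xD3D560FBB6BED87B = 15264213146261182587.

15264213146261182587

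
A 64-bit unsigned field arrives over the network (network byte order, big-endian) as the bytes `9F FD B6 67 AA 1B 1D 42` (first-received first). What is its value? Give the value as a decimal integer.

Big-endian: lowest address holds the most-significant byte.
The bytes are already most-significant first: 0x9FFDB667AA1B1D42.
0x9FFDB667AA1B1D42 = 11528571177490128194.

11528571177490128194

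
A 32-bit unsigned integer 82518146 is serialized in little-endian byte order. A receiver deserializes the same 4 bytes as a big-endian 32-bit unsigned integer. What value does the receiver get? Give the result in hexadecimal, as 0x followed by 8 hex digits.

82518146 in 32-bit hexadecimal is 0x04EB2082.
Stored little-endian, the bytes at ascending addresses are 82 20 EB 04.
Read back as big-endian, the last byte is least significant, giving 0x8220EB04.

0x8220EB04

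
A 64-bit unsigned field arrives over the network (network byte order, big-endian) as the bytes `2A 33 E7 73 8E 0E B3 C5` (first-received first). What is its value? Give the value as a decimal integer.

Big-endian: lowest address holds the most-significant byte.
The bytes are already most-significant first: 0x2A33E7738E0EB3C5.
0x2A33E7738E0EB3C5 = 3041028656895800261.

3041028656895800261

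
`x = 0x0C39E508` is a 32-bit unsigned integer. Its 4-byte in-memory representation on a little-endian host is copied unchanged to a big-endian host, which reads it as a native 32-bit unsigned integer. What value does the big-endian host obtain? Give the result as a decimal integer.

Stored little-endian, the bytes at ascending addresses are 08 E5 39 0C.
Read back as big-endian, the last byte is least significant, giving 0x08E5390C.
0x08E5390C = 149240076.

149240076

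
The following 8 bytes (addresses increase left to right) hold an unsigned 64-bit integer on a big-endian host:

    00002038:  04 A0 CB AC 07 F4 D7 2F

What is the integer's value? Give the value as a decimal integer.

333490312153716527

Big-endian stores the most-significant byte at the lowest address.
The bytes are already most-significant first: 0x04A0CBAC07F4D72F.
0x04A0CBAC07F4D72F = 333490312153716527.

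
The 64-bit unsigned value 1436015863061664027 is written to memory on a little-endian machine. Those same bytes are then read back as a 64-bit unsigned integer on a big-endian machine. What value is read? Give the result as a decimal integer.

2004556696210435347

1436015863061664027 in 64-bit hexadecimal is 0x13EDC0D1B19DD11B.
Stored little-endian, the bytes at ascending addresses are 1B D1 9D B1 D1 C0 ED 13.
Read back as big-endian, the last byte is least significant, giving 0x1BD19DB1D1C0ED13.
0x1BD19DB1D1C0ED13 = 2004556696210435347.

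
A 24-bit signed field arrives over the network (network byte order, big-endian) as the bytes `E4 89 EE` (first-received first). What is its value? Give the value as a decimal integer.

-1799698

Big-endian: lowest address holds the most-significant byte.
The bytes are already most-significant first: 0xE489EE.
Top bit is set, so as a signed 24-bit value this is 0xE489EE − 2^24 = -1799698.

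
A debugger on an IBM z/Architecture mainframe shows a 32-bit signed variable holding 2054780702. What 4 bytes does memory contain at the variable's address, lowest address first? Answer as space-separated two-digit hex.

2054780702 in hexadecimal, padded to 32 bits, is 0x7A79771E.
Split into bytes (most-significant first): 7A 79 77 1E.
In big-endian order the high byte comes first in memory.
So the memory order matches the most-significant-first order: 7A 79 77 1E.

7A 79 77 1E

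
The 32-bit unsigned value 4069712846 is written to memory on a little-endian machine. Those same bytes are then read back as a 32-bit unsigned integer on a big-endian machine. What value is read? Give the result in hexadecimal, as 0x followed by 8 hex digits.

0xCEE392F2

4069712846 in 32-bit hexadecimal is 0xF292E3CE.
Stored little-endian, the bytes at ascending addresses are CE E3 92 F2.
Read back as big-endian, the last byte is least significant, giving 0xCEE392F2.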